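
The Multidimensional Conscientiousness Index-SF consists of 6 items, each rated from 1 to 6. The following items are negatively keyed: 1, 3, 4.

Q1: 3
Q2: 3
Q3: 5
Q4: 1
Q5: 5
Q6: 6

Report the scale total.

26

Apply reverse scoring (on a 1–6 scale, reversed = 7 − raw):
  item 1: 7 − 3 = 4
  item 3: 7 − 5 = 2
  item 4: 7 − 1 = 6
Scored items: 4, 3, 2, 6, 5, 6
Total = 4 + 3 + 2 + 6 + 5 + 6 = 26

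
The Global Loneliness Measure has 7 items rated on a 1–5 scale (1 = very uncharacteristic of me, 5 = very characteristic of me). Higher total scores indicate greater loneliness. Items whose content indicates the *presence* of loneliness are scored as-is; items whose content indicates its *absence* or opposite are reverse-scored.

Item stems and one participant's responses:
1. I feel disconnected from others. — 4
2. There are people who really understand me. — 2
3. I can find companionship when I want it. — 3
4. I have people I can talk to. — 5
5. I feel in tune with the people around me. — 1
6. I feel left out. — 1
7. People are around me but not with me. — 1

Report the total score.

Items 2, 3, 4, 5 describe the absence/opposite of loneliness → reverse-score.
reversed = (1+5) − raw = 6 − raw.
  item 1: 4
  item 2: 6 − 2 = 4
  item 3: 6 − 3 = 3
  item 4: 6 − 5 = 1
  item 5: 6 − 1 = 5
  item 6: 1
  item 7: 1
Total = 4 + 4 + 3 + 1 + 5 + 1 + 1 = 19

19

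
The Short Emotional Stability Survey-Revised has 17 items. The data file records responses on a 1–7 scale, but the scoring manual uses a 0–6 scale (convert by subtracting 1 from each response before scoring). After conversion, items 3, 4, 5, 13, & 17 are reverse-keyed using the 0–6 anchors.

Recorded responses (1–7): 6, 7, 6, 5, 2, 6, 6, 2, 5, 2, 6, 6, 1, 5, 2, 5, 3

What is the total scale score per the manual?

64

Convert to 0–6: 5, 6, 5, 4, 1, 5, 5, 1, 4, 1, 5, 5, 0, 4, 1, 4, 2
Reverse-coded (reverse-coded value = 6 − response):
  item 3: 6 − 5 = 1
  item 4: 6 − 4 = 2
  item 5: 6 − 1 = 5
  item 13: 6 − 0 = 6
  item 17: 6 − 2 = 4
Scored: 5, 6, 1, 2, 5, 5, 5, 1, 4, 1, 5, 5, 6, 4, 1, 4, 4
Total = 64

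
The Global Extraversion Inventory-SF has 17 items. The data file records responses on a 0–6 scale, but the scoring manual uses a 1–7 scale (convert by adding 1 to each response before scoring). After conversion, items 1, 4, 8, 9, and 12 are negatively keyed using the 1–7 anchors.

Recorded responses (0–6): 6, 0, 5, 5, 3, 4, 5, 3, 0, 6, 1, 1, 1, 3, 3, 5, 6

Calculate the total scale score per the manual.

74

Convert to 1–7: 7, 1, 6, 6, 4, 5, 6, 4, 1, 7, 2, 2, 2, 4, 4, 6, 7
Reverse-coded (reverse-coded value = 8 − response):
  item 1: 8 − 7 = 1
  item 4: 8 − 6 = 2
  item 8: 8 − 4 = 4
  item 9: 8 − 1 = 7
  item 12: 8 − 2 = 6
Scored: 1, 1, 6, 2, 4, 5, 6, 4, 7, 7, 2, 6, 2, 4, 4, 6, 7
Total = 74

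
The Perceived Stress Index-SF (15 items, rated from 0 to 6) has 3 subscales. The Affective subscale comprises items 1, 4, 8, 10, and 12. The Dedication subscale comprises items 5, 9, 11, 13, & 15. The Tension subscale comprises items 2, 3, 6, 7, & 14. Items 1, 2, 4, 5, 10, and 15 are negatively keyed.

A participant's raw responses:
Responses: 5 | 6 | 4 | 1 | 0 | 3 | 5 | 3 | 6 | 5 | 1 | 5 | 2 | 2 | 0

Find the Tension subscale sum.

Tension items: 2, 3, 6, 7, 14.
Of these, item 2 is negatively keyed; on a 0–6 scale, reversed = 6 − raw.
  item 2: 6 − 6 = 0
  item 3: 4
  item 6: 3
  item 7: 5
  item 14: 2
Sum = 0 + 4 + 3 + 5 + 2 = 14

14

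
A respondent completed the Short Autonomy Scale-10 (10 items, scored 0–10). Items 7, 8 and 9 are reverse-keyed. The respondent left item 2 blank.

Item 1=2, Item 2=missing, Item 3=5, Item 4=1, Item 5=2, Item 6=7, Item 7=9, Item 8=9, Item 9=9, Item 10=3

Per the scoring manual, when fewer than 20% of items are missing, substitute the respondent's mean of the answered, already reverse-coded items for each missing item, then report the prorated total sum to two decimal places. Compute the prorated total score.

25.56

Reverse-coded (reversed = (0+10) − raw = 10 − raw):
  item 7: 10 − 9 = 1
  item 8: 10 − 9 = 1
  item 9: 10 − 9 = 1
Completed scored items (9 of 10): 2, 5, 1, 2, 7, 1, 1, 1, 3; sum = 23.
Person mean = 23 / 9 ≈ 2.5556
Prorated total = (23 / 9) × 10 = 25.56 (to 2 dp)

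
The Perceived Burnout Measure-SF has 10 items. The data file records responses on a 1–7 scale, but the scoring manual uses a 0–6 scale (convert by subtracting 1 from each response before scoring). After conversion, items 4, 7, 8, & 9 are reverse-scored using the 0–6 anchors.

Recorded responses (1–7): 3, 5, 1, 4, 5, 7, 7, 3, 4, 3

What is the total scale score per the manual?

28

Convert to 0–6: 2, 4, 0, 3, 4, 6, 6, 2, 3, 2
Reverse-coded (on a 0–6 scale, reversed = 6 − raw):
  item 4: 6 − 3 = 3
  item 7: 6 − 6 = 0
  item 8: 6 − 2 = 4
  item 9: 6 − 3 = 3
Scored: 2, 4, 0, 3, 4, 6, 0, 4, 3, 2
Total = 28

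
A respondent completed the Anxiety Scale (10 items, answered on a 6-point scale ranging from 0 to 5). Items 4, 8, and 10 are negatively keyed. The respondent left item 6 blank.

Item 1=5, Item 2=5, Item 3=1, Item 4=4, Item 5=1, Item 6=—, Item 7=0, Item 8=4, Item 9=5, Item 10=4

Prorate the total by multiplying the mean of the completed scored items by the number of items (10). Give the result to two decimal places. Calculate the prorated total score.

Reverse-coded (reversed = (0+5) − raw = 5 − raw):
  item 4: 5 − 4 = 1
  item 8: 5 − 4 = 1
  item 10: 5 − 4 = 1
Completed scored items (9 of 10): 5, 5, 1, 1, 1, 0, 1, 5, 1; sum = 20.
Person mean = 20 / 9 ≈ 2.2222
Prorated total = (20 / 9) × 10 = 22.22 (to 2 dp)

22.22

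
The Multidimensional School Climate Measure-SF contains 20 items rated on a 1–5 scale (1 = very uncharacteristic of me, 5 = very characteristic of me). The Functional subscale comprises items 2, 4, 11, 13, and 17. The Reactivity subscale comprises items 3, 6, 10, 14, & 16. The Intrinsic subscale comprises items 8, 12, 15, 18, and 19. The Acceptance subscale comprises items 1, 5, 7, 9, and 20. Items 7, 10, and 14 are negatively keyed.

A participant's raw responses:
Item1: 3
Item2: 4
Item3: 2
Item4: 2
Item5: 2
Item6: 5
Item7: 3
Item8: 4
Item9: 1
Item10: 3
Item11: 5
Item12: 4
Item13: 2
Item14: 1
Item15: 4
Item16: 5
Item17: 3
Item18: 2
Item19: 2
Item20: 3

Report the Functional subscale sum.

Functional items: 2, 4, 11, 13, 17.
  item 2: 4
  item 4: 2
  item 11: 5
  item 13: 2
  item 17: 3
Sum = 4 + 2 + 5 + 2 + 3 = 16

16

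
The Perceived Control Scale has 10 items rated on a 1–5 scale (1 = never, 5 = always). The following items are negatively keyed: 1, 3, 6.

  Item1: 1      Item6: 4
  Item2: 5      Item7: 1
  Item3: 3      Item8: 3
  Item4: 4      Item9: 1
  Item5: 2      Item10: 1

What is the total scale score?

27

Raw sum = 25. Negatively keyed items: 1, 3, 6; their raw sum = 8.
Each reversal replaces raw with 6 − raw, changing the total by 6 − 2·raw per item.
Total = 25 + 3·6 − 2·8 = 25 + 18 − 16 = 27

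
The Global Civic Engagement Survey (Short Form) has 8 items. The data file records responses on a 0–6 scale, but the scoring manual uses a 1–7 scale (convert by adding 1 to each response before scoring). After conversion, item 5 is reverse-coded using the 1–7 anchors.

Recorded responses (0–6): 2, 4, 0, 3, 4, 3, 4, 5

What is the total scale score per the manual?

Convert to 1–7: 3, 5, 1, 4, 5, 4, 5, 6
Reverse-coded (on a 1–7 scale, reversed = 8 − raw):
  item 5: 8 − 5 = 3
Scored: 3, 5, 1, 4, 3, 4, 5, 6
Total = 31

31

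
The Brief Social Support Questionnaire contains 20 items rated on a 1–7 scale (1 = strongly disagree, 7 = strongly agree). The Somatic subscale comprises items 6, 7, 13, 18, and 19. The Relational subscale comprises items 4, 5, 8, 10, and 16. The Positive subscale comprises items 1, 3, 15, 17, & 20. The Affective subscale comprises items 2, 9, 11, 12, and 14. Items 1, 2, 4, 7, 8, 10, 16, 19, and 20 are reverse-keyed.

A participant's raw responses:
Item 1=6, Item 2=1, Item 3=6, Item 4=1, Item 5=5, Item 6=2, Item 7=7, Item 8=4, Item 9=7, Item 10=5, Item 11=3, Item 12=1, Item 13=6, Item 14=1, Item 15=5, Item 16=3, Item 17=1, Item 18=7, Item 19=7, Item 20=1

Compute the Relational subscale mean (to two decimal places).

Relational items: 4, 5, 8, 10, 16.
Of these, items 4, 8, 10, & 16 are reverse-keyed; on a 1–7 scale, reversed = 8 − raw.
  item 4: 8 − 1 = 7
  item 5: 5
  item 8: 8 − 4 = 4
  item 10: 8 − 5 = 3
  item 16: 8 − 3 = 5
Sum = 7 + 5 + 4 + 3 + 5 = 24
Mean = 24 / 5 = 4.80

4.80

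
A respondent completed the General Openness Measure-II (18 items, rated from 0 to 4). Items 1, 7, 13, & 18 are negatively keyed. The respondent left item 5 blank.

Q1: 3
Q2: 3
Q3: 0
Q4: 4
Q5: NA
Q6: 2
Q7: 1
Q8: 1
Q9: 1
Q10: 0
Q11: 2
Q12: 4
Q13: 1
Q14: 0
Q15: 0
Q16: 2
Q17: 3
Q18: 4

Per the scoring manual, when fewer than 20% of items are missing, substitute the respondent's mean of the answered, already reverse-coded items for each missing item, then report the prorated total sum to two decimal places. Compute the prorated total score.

Reverse-coded (reverse-coded value = 4 − response):
  item 1: 4 − 3 = 1
  item 7: 4 − 1 = 3
  item 13: 4 − 1 = 3
  item 18: 4 − 4 = 0
Completed scored items (17 of 18): 1, 3, 0, 4, 2, 3, 1, 1, 0, 2, 4, 3, 0, 0, 2, 3, 0; sum = 29.
Person mean = 29 / 17 ≈ 1.7059
Prorated total = (29 / 17) × 18 = 30.71 (to 2 dp)

30.71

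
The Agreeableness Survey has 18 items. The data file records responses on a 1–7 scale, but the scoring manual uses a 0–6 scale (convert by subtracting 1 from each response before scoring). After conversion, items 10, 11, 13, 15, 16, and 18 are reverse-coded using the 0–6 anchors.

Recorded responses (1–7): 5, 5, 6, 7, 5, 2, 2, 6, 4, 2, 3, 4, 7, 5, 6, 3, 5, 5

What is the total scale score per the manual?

60

Convert to 0–6: 4, 4, 5, 6, 4, 1, 1, 5, 3, 1, 2, 3, 6, 4, 5, 2, 4, 4
Reverse-coded (reverse-coded value = 6 − response):
  item 10: 6 − 1 = 5
  item 11: 6 − 2 = 4
  item 13: 6 − 6 = 0
  item 15: 6 − 5 = 1
  item 16: 6 − 2 = 4
  item 18: 6 − 4 = 2
Scored: 4, 4, 5, 6, 4, 1, 1, 5, 3, 5, 4, 3, 0, 4, 1, 4, 4, 2
Total = 60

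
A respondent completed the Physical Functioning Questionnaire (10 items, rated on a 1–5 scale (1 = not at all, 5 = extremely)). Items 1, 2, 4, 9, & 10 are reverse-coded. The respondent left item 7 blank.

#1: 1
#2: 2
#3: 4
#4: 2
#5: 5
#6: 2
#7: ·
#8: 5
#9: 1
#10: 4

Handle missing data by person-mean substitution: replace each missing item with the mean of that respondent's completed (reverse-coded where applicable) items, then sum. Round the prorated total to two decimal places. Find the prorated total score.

40.00

Reverse-coded (reversed = (1+5) − raw = 6 − raw):
  item 1: 6 − 1 = 5
  item 2: 6 − 2 = 4
  item 4: 6 − 2 = 4
  item 9: 6 − 1 = 5
  item 10: 6 − 4 = 2
Completed scored items (9 of 10): 5, 4, 4, 4, 5, 2, 5, 5, 2; sum = 36.
Person mean = 36 / 9 ≈ 4.0000
Prorated total = (36 / 9) × 10 = 40.00 (to 2 dp)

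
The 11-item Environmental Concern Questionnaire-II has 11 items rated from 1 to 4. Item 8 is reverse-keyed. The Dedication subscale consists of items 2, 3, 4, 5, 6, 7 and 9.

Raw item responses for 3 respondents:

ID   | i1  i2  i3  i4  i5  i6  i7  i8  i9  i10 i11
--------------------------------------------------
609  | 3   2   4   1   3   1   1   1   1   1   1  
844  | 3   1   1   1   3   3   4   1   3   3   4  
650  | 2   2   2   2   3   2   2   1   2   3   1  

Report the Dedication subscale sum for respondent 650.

15

Respondent 650 raw: 2, 2, 2, 2, 3, 2, 2, 1, 2, 3, 1.
Dedication items: 2, 3, 4, 5, 6, 7, 9.
Reverse-coded (reverse-coded value = 5 − response):
  item 2: 2
  item 3: 2
  item 4: 2
  item 5: 3
  item 6: 2
  item 7: 2
  item 9: 2
Sum = 2 + 2 + 2 + 3 + 2 + 2 + 2 = 15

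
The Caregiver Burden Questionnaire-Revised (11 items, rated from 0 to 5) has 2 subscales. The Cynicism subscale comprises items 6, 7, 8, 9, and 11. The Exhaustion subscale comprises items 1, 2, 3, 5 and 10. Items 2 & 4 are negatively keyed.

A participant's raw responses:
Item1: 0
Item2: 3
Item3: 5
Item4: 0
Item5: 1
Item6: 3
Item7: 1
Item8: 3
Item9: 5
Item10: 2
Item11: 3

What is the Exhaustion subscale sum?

Exhaustion items: 1, 2, 3, 5, 10.
Of these, item 2 is negatively keyed; reversed = (0+5) − raw = 5 − raw.
  item 1: 0
  item 2: 5 − 3 = 2
  item 3: 5
  item 5: 1
  item 10: 2
Sum = 0 + 2 + 5 + 1 + 2 = 10

10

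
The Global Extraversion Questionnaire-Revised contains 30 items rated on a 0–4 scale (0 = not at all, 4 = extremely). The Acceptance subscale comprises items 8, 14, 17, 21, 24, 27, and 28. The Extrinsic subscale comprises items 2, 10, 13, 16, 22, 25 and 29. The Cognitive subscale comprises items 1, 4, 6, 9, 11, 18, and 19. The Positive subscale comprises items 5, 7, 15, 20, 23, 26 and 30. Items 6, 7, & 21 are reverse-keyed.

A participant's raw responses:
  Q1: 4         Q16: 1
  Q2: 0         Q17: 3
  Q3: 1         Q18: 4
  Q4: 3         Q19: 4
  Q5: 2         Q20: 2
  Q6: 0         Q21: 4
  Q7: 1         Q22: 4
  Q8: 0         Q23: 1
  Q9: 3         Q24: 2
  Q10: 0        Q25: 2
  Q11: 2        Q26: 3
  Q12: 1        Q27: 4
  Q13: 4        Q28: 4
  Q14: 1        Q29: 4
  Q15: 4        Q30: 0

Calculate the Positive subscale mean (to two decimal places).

2.14

Positive items: 5, 7, 15, 20, 23, 26, 30.
Of these, item 7 is reverse-keyed; on a 0–4 scale, reversed = 4 − raw.
  item 5: 2
  item 7: 4 − 1 = 3
  item 15: 4
  item 20: 2
  item 23: 1
  item 26: 3
  item 30: 0
Sum = 2 + 3 + 4 + 2 + 1 + 3 + 0 = 15
Mean = 15 / 7 = 2.14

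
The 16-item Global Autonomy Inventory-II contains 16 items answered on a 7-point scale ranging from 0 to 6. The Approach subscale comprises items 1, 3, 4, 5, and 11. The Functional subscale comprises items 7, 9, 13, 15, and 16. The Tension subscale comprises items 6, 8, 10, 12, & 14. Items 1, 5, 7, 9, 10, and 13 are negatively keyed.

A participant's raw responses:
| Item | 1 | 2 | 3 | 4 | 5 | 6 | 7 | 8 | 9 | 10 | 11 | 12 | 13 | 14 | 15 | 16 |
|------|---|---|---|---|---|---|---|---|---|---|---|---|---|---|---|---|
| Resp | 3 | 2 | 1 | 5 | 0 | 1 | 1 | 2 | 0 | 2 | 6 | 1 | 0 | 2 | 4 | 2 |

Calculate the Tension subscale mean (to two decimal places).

Tension items: 6, 8, 10, 12, 14.
Of these, item 10 is negatively keyed; reversed = (0+6) − raw = 6 − raw.
  item 6: 1
  item 8: 2
  item 10: 6 − 2 = 4
  item 12: 1
  item 14: 2
Sum = 1 + 2 + 4 + 1 + 2 = 10
Mean = 10 / 5 = 2.00

2.00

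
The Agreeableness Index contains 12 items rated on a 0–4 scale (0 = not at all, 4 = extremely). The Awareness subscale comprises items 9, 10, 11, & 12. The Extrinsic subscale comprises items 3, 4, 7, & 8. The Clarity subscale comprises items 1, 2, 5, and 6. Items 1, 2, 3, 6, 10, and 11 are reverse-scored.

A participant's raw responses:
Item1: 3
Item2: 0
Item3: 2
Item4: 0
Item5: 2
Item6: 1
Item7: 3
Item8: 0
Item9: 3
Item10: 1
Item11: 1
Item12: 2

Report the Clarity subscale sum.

10

Clarity items: 1, 2, 5, 6.
Of these, items 1, 2, and 6 are reverse-scored; on a 0–4 scale, reversed = 4 − raw.
  item 1: 4 − 3 = 1
  item 2: 4 − 0 = 4
  item 5: 2
  item 6: 4 − 1 = 3
Sum = 1 + 4 + 2 + 3 = 10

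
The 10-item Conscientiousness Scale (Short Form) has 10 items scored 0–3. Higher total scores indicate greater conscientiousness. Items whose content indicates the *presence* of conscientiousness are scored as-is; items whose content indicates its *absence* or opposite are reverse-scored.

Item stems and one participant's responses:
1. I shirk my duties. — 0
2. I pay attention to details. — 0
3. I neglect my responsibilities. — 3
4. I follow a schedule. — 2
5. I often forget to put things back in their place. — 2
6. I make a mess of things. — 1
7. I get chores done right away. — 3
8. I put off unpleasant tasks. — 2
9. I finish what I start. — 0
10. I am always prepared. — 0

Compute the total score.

Items 1, 3, 5, 6, 8 describe the absence/opposite of conscientiousness → reverse-score.
reverse-coded value = 3 − response.
  item 1: 3 − 0 = 3
  item 2: 0
  item 3: 3 − 3 = 0
  item 4: 2
  item 5: 3 − 2 = 1
  item 6: 3 − 1 = 2
  item 7: 3
  item 8: 3 − 2 = 1
  item 9: 0
  item 10: 0
Total = 3 + 0 + 0 + 2 + 1 + 2 + 3 + 1 + 0 + 0 = 12

12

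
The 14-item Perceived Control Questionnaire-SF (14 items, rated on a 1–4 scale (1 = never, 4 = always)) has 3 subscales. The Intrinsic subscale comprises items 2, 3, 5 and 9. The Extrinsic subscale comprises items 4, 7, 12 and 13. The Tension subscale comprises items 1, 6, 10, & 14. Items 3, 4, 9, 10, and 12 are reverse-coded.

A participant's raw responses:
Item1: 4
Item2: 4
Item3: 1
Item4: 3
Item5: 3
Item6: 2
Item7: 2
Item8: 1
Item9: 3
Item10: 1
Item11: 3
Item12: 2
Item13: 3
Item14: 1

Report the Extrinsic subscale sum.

10

Extrinsic items: 4, 7, 12, 13.
Of these, items 4 and 12 are reverse-coded; on a 1–4 scale, reversed = 5 − raw.
  item 4: 5 − 3 = 2
  item 7: 2
  item 12: 5 − 2 = 3
  item 13: 3
Sum = 2 + 2 + 3 + 3 = 10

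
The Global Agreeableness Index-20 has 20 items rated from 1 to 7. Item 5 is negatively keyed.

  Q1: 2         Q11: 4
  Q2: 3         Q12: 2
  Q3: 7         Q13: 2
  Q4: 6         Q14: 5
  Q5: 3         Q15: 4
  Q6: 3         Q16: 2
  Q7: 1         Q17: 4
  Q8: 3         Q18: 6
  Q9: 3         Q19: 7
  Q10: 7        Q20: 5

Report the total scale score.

81

Reverse-coded items (reversed = (1+7) − raw = 8 − raw):
  item 5: 8 − 3 = 5
Scored items: 2, 3, 7, 6, 5, 3, 1, 3, 3, 7, 4, 2, 2, 5, 4, 2, 4, 6, 7, 5
Total = 2 + 3 + 7 + 6 + 5 + 3 + 1 + 3 + 3 + 7 + 4 + 2 + 2 + 5 + 4 + 2 + 4 + 6 + 7 + 5 = 81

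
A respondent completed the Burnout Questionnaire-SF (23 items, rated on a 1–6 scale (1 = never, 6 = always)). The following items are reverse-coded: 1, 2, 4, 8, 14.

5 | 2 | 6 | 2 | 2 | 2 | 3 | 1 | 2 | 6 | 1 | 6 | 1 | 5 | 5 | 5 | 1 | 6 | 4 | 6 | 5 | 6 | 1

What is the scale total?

Reverse-coded items use 7 − raw:
  item 1: 7 − 5 = 2
  item 2: 7 − 2 = 5
  item 4: 7 − 2 = 5
  item 8: 7 − 1 = 6
  item 14: 7 − 5 = 2
After reverse-coding: 2, 5, 6, 5, 2, 2, 3, 6, 2, 6, 1, 6, 1, 2, 5, 5, 1, 6, 4, 6, 5, 6, 1
Total = 2 + 5 + 6 + 5 + 2 + 2 + 3 + 6 + 2 + 6 + 1 + 6 + 1 + 2 + 5 + 5 + 1 + 6 + 4 + 6 + 5 + 6 + 1 = 88

88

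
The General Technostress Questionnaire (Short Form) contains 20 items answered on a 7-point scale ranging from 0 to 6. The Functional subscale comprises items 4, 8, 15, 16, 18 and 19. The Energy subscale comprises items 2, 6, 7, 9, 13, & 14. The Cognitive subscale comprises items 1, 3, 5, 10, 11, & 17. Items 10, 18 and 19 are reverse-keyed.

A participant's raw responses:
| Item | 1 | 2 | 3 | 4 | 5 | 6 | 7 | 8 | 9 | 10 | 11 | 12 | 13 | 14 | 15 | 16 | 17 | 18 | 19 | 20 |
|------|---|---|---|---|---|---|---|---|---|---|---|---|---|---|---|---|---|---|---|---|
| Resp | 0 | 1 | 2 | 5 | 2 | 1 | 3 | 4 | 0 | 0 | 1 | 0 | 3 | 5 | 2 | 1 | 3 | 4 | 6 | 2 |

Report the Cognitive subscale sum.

Cognitive items: 1, 3, 5, 10, 11, 17.
Of these, item 10 is reverse-keyed; reversed = (0+6) − raw = 6 − raw.
  item 1: 0
  item 3: 2
  item 5: 2
  item 10: 6 − 0 = 6
  item 11: 1
  item 17: 3
Sum = 0 + 2 + 2 + 6 + 1 + 3 = 14

14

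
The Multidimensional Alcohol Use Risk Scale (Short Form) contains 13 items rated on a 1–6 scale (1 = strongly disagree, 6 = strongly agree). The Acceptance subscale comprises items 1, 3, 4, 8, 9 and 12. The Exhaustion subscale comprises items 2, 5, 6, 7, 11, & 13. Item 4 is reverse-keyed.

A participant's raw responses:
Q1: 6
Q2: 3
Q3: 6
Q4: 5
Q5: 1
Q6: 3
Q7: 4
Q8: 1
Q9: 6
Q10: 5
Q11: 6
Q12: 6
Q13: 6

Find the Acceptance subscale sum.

27

Acceptance items: 1, 3, 4, 8, 9, 12.
Of these, item 4 is reverse-keyed; reverse-coded value = 7 − response.
  item 1: 6
  item 3: 6
  item 4: 7 − 5 = 2
  item 8: 1
  item 9: 6
  item 12: 6
Sum = 6 + 6 + 2 + 1 + 6 + 6 = 27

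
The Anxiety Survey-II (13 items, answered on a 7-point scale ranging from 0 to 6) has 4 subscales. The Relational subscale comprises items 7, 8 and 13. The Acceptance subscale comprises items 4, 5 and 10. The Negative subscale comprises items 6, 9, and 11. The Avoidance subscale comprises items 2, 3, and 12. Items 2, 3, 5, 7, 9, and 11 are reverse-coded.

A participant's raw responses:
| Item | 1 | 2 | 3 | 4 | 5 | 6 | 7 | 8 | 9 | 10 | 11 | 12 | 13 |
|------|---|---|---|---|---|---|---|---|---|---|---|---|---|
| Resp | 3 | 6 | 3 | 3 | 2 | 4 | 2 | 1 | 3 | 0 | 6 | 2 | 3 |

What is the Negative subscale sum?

7

Negative items: 6, 9, 11.
Of these, items 9 and 11 are reverse-coded; reverse-coded value = 6 − response.
  item 6: 4
  item 9: 6 − 3 = 3
  item 11: 6 − 6 = 0
Sum = 4 + 3 + 0 = 7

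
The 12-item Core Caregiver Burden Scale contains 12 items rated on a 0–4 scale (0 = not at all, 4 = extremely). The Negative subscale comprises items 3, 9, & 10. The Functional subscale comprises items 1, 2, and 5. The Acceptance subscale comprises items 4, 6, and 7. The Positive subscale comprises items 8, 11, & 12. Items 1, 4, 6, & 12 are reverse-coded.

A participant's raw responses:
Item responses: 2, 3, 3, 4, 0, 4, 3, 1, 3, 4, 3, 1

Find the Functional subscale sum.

Functional items: 1, 2, 5.
Of these, item 1 is reverse-coded; reverse-coded value = 4 − response.
  item 1: 4 − 2 = 2
  item 2: 3
  item 5: 0
Sum = 2 + 3 + 0 = 5

5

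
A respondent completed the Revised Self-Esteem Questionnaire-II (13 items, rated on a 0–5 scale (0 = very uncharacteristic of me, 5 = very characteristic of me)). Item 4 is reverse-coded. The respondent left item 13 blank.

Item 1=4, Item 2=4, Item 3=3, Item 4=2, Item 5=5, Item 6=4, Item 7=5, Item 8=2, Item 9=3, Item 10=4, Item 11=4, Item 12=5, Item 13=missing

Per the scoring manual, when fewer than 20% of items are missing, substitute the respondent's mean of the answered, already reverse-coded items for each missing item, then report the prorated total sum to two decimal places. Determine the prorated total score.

49.83

Reverse-coded (reversed = (0+5) − raw = 5 − raw):
  item 4: 5 − 2 = 3
Completed scored items (12 of 13): 4, 4, 3, 3, 5, 4, 5, 2, 3, 4, 4, 5; sum = 46.
Person mean = 46 / 12 ≈ 3.8333
Prorated total = (46 / 12) × 13 = 49.83 (to 2 dp)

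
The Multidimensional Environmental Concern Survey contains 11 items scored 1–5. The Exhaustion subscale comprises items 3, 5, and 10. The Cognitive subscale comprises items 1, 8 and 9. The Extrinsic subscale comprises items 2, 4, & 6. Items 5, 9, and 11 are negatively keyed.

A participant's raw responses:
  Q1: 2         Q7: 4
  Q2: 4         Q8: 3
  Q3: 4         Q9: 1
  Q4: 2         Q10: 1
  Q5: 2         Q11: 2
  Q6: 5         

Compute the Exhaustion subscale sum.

9

Exhaustion items: 3, 5, 10.
Of these, item 5 is negatively keyed; on a 1–5 scale, reversed = 6 − raw.
  item 3: 4
  item 5: 6 − 2 = 4
  item 10: 1
Sum = 4 + 4 + 1 = 9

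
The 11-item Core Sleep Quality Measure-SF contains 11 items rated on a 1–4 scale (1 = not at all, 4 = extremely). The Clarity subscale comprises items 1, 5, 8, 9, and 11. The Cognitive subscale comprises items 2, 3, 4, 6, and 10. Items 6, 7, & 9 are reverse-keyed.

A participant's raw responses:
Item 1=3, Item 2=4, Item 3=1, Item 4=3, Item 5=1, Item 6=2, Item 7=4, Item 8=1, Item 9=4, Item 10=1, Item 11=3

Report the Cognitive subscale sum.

12

Cognitive items: 2, 3, 4, 6, 10.
Of these, item 6 is reverse-keyed; reverse-coded value = 5 − response.
  item 2: 4
  item 3: 1
  item 4: 3
  item 6: 5 − 2 = 3
  item 10: 1
Sum = 4 + 1 + 3 + 3 + 1 = 12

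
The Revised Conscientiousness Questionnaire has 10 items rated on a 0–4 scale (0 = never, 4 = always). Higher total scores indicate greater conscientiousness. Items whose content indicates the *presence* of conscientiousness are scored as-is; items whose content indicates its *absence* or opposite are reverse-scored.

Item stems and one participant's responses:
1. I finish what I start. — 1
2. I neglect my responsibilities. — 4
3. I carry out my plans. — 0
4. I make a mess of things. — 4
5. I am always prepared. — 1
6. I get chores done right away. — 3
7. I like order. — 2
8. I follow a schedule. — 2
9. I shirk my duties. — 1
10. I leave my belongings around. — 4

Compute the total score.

Items 2, 4, 9, 10 describe the absence/opposite of conscientiousness → reverse-score.
reversed = (0+4) − raw = 4 − raw.
  item 1: 1
  item 2: 4 − 4 = 0
  item 3: 0
  item 4: 4 − 4 = 0
  item 5: 1
  item 6: 3
  item 7: 2
  item 8: 2
  item 9: 4 − 1 = 3
  item 10: 4 − 4 = 0
Total = 1 + 0 + 0 + 0 + 1 + 3 + 2 + 2 + 3 + 0 = 12

12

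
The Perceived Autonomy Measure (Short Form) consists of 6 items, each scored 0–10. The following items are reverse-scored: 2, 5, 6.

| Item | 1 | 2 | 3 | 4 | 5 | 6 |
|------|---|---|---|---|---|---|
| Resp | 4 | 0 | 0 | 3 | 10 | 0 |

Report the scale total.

27

Reverse-coded items (reverse-coded value = 10 − response):
  item 2: 10 − 0 = 10
  item 5: 10 − 10 = 0
  item 6: 10 − 0 = 10
After reverse-coding: 4, 10, 0, 3, 0, 10
Total = 4 + 10 + 0 + 3 + 0 + 10 = 27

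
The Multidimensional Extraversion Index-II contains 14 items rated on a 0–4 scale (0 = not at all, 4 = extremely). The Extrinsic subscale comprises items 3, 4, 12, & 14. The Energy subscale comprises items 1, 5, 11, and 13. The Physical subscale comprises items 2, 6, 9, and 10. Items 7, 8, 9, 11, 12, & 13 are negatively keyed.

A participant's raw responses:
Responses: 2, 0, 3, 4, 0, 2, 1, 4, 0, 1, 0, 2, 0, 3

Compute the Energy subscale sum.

Energy items: 1, 5, 11, 13.
Of these, items 11 & 13 are negatively keyed; on a 0–4 scale, reversed = 4 − raw.
  item 1: 2
  item 5: 0
  item 11: 4 − 0 = 4
  item 13: 4 − 0 = 4
Sum = 2 + 0 + 4 + 4 = 10

10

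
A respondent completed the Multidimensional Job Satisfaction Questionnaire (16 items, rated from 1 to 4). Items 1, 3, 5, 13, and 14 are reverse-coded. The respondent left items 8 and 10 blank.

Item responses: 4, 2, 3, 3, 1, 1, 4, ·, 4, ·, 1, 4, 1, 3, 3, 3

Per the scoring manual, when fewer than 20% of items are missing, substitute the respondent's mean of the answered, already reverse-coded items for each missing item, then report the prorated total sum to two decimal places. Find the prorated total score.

43.43

Reverse-coded (on a 1–4 scale, reversed = 5 − raw):
  item 1: 5 − 4 = 1
  item 3: 5 − 3 = 2
  item 5: 5 − 1 = 4
  item 13: 5 − 1 = 4
  item 14: 5 − 3 = 2
Completed scored items (14 of 16): 1, 2, 2, 3, 4, 1, 4, 4, 1, 4, 4, 2, 3, 3; sum = 38.
Person mean = 38 / 14 ≈ 2.7143
Prorated total = (38 / 14) × 16 = 43.43 (to 2 dp)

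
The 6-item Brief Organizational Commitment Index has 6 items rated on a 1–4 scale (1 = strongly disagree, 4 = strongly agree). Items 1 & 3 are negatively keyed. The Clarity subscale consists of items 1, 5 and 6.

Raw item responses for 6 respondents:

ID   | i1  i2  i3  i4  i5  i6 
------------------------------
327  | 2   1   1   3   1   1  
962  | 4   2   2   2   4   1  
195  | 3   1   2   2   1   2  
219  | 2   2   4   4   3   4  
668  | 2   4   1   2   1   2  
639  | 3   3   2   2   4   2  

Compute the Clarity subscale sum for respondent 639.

8

Respondent 639 raw: 3, 3, 2, 2, 4, 2.
Clarity items: 1, 5, 6.
Reverse-coded (reversed = (1+4) − raw = 5 − raw):
  item 1: 5 − 3 = 2
  item 5: 4
  item 6: 2
Sum = 2 + 4 + 2 = 8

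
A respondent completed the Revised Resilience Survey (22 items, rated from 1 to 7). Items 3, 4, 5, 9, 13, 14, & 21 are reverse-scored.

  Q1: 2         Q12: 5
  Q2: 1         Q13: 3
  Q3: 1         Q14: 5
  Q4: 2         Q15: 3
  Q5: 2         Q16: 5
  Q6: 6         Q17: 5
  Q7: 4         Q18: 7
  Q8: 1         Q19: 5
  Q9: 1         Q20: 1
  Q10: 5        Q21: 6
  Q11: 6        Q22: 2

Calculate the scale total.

94

Raw sum = 78. Reverse-scored items: 3, 4, 5, 9, 13, 14, 21; their raw sum = 20.
Each reversal replaces raw with 8 − raw, changing the total by 8 − 2·raw per item.
Total = 78 + 7·8 − 2·20 = 78 + 56 − 40 = 94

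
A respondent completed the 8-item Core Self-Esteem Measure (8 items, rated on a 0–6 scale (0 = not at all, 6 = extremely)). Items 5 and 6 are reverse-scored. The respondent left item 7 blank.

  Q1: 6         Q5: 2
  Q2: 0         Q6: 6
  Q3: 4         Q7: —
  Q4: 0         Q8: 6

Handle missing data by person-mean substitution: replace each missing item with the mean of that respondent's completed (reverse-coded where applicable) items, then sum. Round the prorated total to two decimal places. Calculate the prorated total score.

22.86

Reverse-coded (reverse-coded value = 6 − response):
  item 5: 6 − 2 = 4
  item 6: 6 − 6 = 0
Completed scored items (7 of 8): 6, 0, 4, 0, 4, 0, 6; sum = 20.
Person mean = 20 / 7 ≈ 2.8571
Prorated total = (20 / 7) × 8 = 22.86 (to 2 dp)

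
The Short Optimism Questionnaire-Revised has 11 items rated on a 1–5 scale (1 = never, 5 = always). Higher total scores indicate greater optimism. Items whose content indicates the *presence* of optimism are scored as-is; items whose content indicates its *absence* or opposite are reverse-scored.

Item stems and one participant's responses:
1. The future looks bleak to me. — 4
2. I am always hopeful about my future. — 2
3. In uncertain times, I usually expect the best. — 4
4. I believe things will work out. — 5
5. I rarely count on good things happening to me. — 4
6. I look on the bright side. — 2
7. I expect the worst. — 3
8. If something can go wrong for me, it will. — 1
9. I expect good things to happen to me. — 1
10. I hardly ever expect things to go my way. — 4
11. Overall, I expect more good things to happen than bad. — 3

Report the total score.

31

Items 1, 5, 7, 8, 10 describe the absence/opposite of optimism → reverse-score.
on a 1–5 scale, reversed = 6 − raw.
  item 1: 6 − 4 = 2
  item 2: 2
  item 3: 4
  item 4: 5
  item 5: 6 − 4 = 2
  item 6: 2
  item 7: 6 − 3 = 3
  item 8: 6 − 1 = 5
  item 9: 1
  item 10: 6 − 4 = 2
  item 11: 3
Total = 2 + 2 + 4 + 5 + 2 + 2 + 3 + 5 + 1 + 2 + 3 = 31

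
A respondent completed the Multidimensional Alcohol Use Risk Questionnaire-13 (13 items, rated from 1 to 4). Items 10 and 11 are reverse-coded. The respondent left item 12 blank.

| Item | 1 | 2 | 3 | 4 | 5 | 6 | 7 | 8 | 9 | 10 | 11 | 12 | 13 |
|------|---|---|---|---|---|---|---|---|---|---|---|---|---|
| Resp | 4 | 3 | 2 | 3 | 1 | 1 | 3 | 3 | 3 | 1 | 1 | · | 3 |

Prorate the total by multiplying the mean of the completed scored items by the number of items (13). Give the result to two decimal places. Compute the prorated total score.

36.83

Reverse-coded (on a 1–4 scale, reversed = 5 − raw):
  item 10: 5 − 1 = 4
  item 11: 5 − 1 = 4
Completed scored items (12 of 13): 4, 3, 2, 3, 1, 1, 3, 3, 3, 4, 4, 3; sum = 34.
Person mean = 34 / 12 ≈ 2.8333
Prorated total = (34 / 12) × 13 = 36.83 (to 2 dp)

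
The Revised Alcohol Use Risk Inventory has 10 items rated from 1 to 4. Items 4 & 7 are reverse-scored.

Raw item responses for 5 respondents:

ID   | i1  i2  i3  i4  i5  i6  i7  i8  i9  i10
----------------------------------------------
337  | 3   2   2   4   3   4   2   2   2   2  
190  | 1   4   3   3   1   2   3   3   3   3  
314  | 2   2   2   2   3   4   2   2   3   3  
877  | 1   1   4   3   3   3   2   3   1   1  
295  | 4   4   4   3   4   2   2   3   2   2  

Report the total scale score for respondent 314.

Respondent 314 raw: 2, 2, 2, 2, 3, 4, 2, 2, 3, 3.
Reverse-coded (on a 1–4 scale, reversed = 5 − raw):
  item 1: 2
  item 2: 2
  item 3: 2
  item 4: 5 − 2 = 3
  item 5: 3
  item 6: 4
  item 7: 5 − 2 = 3
  item 8: 2
  item 9: 3
  item 10: 3
Sum = 2 + 2 + 2 + 3 + 3 + 4 + 3 + 2 + 3 + 3 = 27

27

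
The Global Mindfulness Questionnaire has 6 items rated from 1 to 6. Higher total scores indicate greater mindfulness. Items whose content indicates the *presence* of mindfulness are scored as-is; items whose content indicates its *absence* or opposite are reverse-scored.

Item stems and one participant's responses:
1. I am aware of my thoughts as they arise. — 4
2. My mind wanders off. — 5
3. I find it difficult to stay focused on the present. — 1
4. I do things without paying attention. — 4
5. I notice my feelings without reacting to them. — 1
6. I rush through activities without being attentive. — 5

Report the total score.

18

Items 2, 3, 4, 6 describe the absence/opposite of mindfulness → reverse-score.
reversed = (1+6) − raw = 7 − raw.
  item 1: 4
  item 2: 7 − 5 = 2
  item 3: 7 − 1 = 6
  item 4: 7 − 4 = 3
  item 5: 1
  item 6: 7 − 5 = 2
Total = 4 + 2 + 6 + 3 + 1 + 2 = 18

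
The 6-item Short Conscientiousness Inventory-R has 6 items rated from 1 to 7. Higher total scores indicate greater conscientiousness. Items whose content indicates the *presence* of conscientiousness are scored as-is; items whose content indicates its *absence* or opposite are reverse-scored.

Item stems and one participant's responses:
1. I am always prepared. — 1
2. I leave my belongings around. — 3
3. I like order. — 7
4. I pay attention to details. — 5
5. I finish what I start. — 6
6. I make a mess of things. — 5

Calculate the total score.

Items 2, 6 describe the absence/opposite of conscientiousness → reverse-score.
on a 1–7 scale, reversed = 8 − raw.
  item 1: 1
  item 2: 8 − 3 = 5
  item 3: 7
  item 4: 5
  item 5: 6
  item 6: 8 − 5 = 3
Total = 1 + 5 + 7 + 5 + 6 + 3 = 27

27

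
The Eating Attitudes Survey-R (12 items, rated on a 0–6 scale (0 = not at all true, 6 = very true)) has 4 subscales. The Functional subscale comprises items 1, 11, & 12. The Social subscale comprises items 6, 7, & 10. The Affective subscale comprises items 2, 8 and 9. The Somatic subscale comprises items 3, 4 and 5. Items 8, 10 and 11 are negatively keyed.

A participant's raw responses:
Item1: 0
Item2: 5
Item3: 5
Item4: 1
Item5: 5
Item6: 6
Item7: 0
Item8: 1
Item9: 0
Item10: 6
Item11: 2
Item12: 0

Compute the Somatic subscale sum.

11

Somatic items: 3, 4, 5.
  item 3: 5
  item 4: 1
  item 5: 5
Sum = 5 + 1 + 5 = 11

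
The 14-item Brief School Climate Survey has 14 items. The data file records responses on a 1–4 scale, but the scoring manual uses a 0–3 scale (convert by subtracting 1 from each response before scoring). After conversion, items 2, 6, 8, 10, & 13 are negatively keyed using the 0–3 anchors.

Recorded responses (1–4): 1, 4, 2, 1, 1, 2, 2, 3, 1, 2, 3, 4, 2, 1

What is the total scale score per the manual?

14

Convert to 0–3: 0, 3, 1, 0, 0, 1, 1, 2, 0, 1, 2, 3, 1, 0
Reverse-coded (reversed = (0+3) − raw = 3 − raw):
  item 2: 3 − 3 = 0
  item 6: 3 − 1 = 2
  item 8: 3 − 2 = 1
  item 10: 3 − 1 = 2
  item 13: 3 − 1 = 2
Scored: 0, 0, 1, 0, 0, 2, 1, 1, 0, 2, 2, 3, 2, 0
Total = 14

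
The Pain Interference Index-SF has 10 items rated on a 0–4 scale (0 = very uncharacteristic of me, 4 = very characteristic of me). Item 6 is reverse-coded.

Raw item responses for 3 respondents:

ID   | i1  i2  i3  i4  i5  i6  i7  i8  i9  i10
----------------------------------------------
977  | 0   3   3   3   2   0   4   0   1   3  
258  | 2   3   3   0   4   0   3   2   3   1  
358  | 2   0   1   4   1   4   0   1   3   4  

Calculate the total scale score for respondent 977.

Respondent 977 raw: 0, 3, 3, 3, 2, 0, 4, 0, 1, 3.
Reverse-coded (reverse-coded value = 4 − response):
  item 1: 0
  item 2: 3
  item 3: 3
  item 4: 3
  item 5: 2
  item 6: 4 − 0 = 4
  item 7: 4
  item 8: 0
  item 9: 1
  item 10: 3
Sum = 0 + 3 + 3 + 3 + 2 + 4 + 4 + 0 + 1 + 3 = 23

23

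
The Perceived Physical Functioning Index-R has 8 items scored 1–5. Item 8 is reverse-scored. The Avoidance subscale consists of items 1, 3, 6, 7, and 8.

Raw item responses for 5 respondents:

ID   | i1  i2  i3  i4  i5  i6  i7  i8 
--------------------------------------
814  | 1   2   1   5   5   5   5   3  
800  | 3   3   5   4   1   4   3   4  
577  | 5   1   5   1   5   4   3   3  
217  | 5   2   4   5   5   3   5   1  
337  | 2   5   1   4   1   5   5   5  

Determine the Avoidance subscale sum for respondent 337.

14

Respondent 337 raw: 2, 5, 1, 4, 1, 5, 5, 5.
Avoidance items: 1, 3, 6, 7, 8.
Reverse-coded (reversed = (1+5) − raw = 6 − raw):
  item 1: 2
  item 3: 1
  item 6: 5
  item 7: 5
  item 8: 6 − 5 = 1
Sum = 2 + 1 + 5 + 5 + 1 = 14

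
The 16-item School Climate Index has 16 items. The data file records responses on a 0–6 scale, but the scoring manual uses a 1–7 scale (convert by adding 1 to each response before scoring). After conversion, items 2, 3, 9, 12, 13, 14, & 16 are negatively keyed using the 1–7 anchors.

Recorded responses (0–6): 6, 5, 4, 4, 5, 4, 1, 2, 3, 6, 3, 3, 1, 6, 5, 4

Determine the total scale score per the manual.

Convert to 1–7: 7, 6, 5, 5, 6, 5, 2, 3, 4, 7, 4, 4, 2, 7, 6, 5
Reverse-coded (reversed = (1+7) − raw = 8 − raw):
  item 2: 8 − 6 = 2
  item 3: 8 − 5 = 3
  item 9: 8 − 4 = 4
  item 12: 8 − 4 = 4
  item 13: 8 − 2 = 6
  item 14: 8 − 7 = 1
  item 16: 8 − 5 = 3
Scored: 7, 2, 3, 5, 6, 5, 2, 3, 4, 7, 4, 4, 6, 1, 6, 3
Total = 68

68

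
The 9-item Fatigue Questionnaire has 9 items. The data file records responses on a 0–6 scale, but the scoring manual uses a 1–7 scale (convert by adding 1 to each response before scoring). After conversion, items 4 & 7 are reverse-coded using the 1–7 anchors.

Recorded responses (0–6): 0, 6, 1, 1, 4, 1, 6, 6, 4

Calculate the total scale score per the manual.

36

Convert to 1–7: 1, 7, 2, 2, 5, 2, 7, 7, 5
Reverse-coded (reverse-coded value = 8 − response):
  item 4: 8 − 2 = 6
  item 7: 8 − 7 = 1
Scored: 1, 7, 2, 6, 5, 2, 1, 7, 5
Total = 36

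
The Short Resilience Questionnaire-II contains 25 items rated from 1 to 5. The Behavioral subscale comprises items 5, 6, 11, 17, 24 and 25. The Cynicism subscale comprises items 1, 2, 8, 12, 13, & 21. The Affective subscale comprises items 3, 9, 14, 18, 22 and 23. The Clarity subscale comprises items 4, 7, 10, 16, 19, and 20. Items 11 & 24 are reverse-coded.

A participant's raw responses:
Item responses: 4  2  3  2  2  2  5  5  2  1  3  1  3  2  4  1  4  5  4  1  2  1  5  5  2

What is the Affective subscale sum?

18

Affective items: 3, 9, 14, 18, 22, 23.
  item 3: 3
  item 9: 2
  item 14: 2
  item 18: 5
  item 22: 1
  item 23: 5
Sum = 3 + 2 + 2 + 5 + 1 + 5 = 18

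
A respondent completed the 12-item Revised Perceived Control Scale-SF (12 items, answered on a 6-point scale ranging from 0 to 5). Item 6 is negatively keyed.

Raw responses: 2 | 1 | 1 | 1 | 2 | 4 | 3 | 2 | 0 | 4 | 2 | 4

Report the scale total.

23

Reversing item 6 with 5 − raw:
Total = 2 + 1 + 1 + 1 + 2 + (5−4) + 3 + 2 + 0 + 4 + 2 + 4
      = 2 + 1 + 1 + 1 + 2 + 1 + 3 + 2 + 0 + 4 + 2 + 4 = 23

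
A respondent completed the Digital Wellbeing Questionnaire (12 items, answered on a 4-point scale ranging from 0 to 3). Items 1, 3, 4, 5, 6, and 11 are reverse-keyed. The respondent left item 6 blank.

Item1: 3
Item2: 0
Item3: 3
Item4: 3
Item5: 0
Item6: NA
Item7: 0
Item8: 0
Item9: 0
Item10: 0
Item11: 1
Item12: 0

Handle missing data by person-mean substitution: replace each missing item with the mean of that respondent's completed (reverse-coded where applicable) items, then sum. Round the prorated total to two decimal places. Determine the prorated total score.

Reverse-coded (reversed = (0+3) − raw = 3 − raw):
  item 1: 3 − 3 = 0
  item 3: 3 − 3 = 0
  item 4: 3 − 3 = 0
  item 5: 3 − 0 = 3
  item 11: 3 − 1 = 2
Completed scored items (11 of 12): 0, 0, 0, 0, 3, 0, 0, 0, 0, 2, 0; sum = 5.
Person mean = 5 / 11 ≈ 0.4545
Prorated total = (5 / 11) × 12 = 5.45 (to 2 dp)

5.45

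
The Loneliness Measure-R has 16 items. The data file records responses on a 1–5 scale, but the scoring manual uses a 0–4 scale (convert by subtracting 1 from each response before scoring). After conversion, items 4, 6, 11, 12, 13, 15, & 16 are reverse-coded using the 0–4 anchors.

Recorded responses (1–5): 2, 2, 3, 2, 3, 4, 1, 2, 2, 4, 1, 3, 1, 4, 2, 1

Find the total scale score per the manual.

Convert to 0–4: 1, 1, 2, 1, 2, 3, 0, 1, 1, 3, 0, 2, 0, 3, 1, 0
Reverse-coded (reverse-coded value = 4 − response):
  item 4: 4 − 1 = 3
  item 6: 4 − 3 = 1
  item 11: 4 − 0 = 4
  item 12: 4 − 2 = 2
  item 13: 4 − 0 = 4
  item 15: 4 − 1 = 3
  item 16: 4 − 0 = 4
Scored: 1, 1, 2, 3, 2, 1, 0, 1, 1, 3, 4, 2, 4, 3, 3, 4
Total = 35

35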